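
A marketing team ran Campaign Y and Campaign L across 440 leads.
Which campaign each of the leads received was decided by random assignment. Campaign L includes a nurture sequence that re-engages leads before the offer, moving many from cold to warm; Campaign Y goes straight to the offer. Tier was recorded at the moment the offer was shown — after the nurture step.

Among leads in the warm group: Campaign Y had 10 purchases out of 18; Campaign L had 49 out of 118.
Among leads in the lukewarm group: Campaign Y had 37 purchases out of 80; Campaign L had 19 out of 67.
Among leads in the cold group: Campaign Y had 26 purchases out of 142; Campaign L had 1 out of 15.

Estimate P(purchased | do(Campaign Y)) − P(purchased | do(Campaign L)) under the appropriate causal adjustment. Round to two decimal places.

The engagement tier-specific comparison favours Campaign Y throughout, but the pooled figures favour Campaign L. The question is whether to condition on engagement tier.
Engagement tier here is a post-treatment variable shaped by the campaign; conditioning on it would introduce bias rather than remove it. The overall comparison is the causal one.
The causal difference is the pooled difference: 0.304 − 0.345 = -0.041.

-0.04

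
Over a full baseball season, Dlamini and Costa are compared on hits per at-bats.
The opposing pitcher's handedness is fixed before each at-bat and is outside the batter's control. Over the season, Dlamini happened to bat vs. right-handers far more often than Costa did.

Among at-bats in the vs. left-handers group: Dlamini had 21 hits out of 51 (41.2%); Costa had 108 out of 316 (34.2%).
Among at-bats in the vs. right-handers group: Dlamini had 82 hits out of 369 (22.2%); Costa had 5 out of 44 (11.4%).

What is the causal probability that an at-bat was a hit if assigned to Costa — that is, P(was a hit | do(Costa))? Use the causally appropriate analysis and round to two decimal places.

0.22

The pitcher handedness-specific comparison favours Dlamini throughout, but the pooled figures favour Costa. The question is whether to condition on pitcher handedness.
Nothing the player does changes pitcher handedness; the imbalance is an allocation artefact. With pitcher handedness also predicting the outcome, the pooled figure is confounded, and the within-stratum comparison is the causal one.
Standardising Costa to the population pitcher handedness mix: 0.471·108/316 + 0.529·5/44 = 0.221.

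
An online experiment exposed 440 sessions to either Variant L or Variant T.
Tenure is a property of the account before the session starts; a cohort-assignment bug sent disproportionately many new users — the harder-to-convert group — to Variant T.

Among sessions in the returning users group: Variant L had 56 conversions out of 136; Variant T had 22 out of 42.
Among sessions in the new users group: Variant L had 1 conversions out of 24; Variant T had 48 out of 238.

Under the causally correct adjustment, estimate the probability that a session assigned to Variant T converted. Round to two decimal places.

Here user tenure is a common cause — it drives both which variant a case falls under and the outcome. The crude comparison mixes populations; the stratum-specific rates are the causally relevant ones.
Standardising Variant T to the population user tenure mix: 0.405·22/42 + 0.595·48/238 = 0.332.

0.33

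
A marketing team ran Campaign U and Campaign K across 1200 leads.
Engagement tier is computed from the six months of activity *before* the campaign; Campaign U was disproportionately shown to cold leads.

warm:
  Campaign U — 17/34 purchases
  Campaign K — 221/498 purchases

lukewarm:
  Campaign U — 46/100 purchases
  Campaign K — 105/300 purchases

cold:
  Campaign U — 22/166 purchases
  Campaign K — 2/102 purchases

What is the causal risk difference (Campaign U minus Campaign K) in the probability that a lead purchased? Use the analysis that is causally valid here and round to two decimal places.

Here engagement tier is a common cause — it drives both which campaign a case falls under and the outcome. The crude comparison mixes populations; the stratum-specific rates are the causally relevant ones.
Adjusting over the population distribution of engagement tier: 0.443·(0.500−0.444) + 0.333·(0.460−0.350) + 0.223·(0.133−0.020) = +0.087.

+0.09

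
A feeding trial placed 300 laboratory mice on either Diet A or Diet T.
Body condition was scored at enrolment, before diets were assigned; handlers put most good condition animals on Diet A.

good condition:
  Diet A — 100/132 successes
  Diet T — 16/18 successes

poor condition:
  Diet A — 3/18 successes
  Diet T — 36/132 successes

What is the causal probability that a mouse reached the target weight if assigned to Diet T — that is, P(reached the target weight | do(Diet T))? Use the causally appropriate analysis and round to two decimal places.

Nothing the diet does changes starting body condition; the imbalance is an allocation artefact. With starting body condition also predicting the outcome, the pooled figure is confounded, and the within-stratum comparison is the causal one.
Standardising Diet T to the population starting body condition mix: 0.500·16/18 + 0.500·36/132 = 0.581.

0.58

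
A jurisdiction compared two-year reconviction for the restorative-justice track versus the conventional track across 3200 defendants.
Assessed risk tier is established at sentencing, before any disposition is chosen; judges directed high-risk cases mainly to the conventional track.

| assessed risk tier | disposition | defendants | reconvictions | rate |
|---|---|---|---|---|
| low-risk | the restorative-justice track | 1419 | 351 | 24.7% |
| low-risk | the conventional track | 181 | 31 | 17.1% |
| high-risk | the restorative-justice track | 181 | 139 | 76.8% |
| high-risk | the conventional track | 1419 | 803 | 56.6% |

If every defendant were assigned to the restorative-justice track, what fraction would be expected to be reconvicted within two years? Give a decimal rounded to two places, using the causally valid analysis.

0.51

Within every assessed risk tier level the conventional track has the lower rate, yet pooled the restorative-justice track does — Simpson's reversal.
Here assessed risk tier is a common cause — it drives both which disposition a case falls under and the outcome. The crude comparison mixes populations; the stratum-specific rates are the causally relevant ones.
Standardising the restorative-justice track to the population assessed risk tier mix: 0.500·351/1419 + 0.500·139/181 = 0.508.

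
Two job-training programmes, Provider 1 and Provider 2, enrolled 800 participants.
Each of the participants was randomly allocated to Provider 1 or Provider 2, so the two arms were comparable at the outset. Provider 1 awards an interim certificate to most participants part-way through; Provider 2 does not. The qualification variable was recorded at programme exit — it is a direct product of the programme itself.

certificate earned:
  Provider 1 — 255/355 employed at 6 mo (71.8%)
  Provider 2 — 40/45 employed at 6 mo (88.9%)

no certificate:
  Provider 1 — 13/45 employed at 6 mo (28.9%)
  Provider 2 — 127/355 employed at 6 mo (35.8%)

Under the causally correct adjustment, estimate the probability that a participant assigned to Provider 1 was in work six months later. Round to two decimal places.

The qualification attained during the programme-specific comparison favours Provider 2 throughout, but the pooled figures favour Provider 1. The question is whether to condition on qualification attained during the programme.
Qualification attained during the programme is downstream of the programme. One should not condition on a consequence of treatment, so the overall rates are the right comparison.
So P(outcome | do(Provider 1)) is just the pooled rate for Provider 1: 268/400 = 0.670.

0.67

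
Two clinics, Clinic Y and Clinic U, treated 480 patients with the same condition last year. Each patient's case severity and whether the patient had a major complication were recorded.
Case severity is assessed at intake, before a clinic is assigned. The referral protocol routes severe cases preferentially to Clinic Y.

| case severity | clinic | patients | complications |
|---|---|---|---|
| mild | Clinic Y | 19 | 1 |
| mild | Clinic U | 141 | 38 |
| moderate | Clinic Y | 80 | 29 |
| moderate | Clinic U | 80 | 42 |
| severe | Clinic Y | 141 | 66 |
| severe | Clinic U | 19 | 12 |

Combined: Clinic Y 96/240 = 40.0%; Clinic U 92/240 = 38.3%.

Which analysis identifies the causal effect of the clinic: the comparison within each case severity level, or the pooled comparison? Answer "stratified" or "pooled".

Nothing the clinic does changes case severity; the imbalance is an allocation artefact. With case severity also predicting the outcome, the pooled figure is confounded, and the within-stratum comparison is the causal one.
Within each level — mild: 5.3% vs 27.0%; moderate: 36.2% vs 52.5%; severe: 46.8% vs 63.2% — Clinic Y is lower every time.

stratified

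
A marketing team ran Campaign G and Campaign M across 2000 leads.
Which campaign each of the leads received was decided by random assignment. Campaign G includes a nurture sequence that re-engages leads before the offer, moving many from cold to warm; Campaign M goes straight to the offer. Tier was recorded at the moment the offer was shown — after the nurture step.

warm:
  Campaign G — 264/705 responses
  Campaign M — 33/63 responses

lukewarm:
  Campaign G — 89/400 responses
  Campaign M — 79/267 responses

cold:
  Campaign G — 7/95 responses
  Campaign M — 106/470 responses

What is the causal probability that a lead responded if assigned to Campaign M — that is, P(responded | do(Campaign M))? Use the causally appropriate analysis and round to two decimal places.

Engagement tier is downstream of the campaign. One should not condition on a consequence of treatment, so the overall rates are the right comparison.
So P(outcome | do(Campaign M)) is just the pooled rate for Campaign M: 218/800 = 0.273.

0.27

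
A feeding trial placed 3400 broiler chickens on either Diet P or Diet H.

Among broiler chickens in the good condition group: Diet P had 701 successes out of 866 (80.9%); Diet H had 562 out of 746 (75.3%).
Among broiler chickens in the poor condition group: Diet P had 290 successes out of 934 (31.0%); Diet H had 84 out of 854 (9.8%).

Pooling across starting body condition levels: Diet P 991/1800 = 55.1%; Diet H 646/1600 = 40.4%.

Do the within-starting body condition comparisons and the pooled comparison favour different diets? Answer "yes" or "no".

Within each starting body condition level (good condition 80.9% vs 75.3%; poor condition 31.0% vs 9.8%), Diet P has the higher rate every time. Pooled: 55.1% vs 40.4% — Diet P has the higher rate overall. They agree.

no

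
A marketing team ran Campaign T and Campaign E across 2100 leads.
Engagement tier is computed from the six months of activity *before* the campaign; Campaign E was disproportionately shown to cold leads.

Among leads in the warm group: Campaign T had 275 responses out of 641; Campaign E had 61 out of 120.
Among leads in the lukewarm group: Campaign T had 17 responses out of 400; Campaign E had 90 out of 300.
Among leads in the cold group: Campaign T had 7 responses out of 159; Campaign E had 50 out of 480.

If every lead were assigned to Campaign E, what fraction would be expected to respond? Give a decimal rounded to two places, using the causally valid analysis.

Here engagement tier is a common cause — it drives both which campaign a case falls under and the outcome. The crude comparison mixes populations; the stratum-specific rates are the causally relevant ones.
Standardising Campaign E to the population engagement tier mix: 0.362·61/120 + 0.333·90/300 + 0.304·50/480 = 0.316.

0.32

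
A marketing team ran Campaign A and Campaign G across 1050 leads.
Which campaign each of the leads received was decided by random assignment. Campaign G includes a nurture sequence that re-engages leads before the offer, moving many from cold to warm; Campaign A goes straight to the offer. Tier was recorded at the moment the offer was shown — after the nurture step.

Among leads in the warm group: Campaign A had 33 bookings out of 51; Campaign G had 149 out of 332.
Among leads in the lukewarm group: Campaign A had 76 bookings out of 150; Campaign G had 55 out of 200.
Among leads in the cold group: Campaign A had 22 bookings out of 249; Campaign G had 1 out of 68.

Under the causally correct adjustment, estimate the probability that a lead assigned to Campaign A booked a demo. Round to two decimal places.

0.29

The engagement tier-specific comparison favours Campaign A throughout, but the pooled figures favour Campaign G. The question is whether to condition on engagement tier.
Because the campaign influences engagement tier, engagement tier is a post-treatment mediator, not a confounder. Stratifying on it would bias the estimate; the causal effect is the crude pooled difference.
So P(outcome | do(Campaign A)) is just the pooled rate for Campaign A: 131/450 = 0.291.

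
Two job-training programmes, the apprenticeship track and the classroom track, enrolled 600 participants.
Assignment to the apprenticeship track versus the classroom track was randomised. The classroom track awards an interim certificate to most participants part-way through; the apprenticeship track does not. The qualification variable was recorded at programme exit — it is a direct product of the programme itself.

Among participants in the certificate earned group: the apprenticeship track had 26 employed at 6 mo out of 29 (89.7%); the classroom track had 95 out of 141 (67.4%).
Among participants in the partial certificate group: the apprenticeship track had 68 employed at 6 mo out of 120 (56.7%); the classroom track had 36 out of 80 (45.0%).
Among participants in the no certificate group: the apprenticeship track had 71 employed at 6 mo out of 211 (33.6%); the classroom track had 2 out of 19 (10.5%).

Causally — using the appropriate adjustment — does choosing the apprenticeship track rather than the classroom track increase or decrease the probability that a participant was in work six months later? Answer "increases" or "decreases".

Qualification attained during the programme is recorded after the programme and is itself shifted by it — it sits on the causal path from programme to outcome. Conditioning on a mediator would strip out part of the effect we want; the pooled comparison gives the total causal effect.
Pooled: the apprenticeship track 45.8% vs the classroom track 55.4%; the classroom track is higher overall.

decreases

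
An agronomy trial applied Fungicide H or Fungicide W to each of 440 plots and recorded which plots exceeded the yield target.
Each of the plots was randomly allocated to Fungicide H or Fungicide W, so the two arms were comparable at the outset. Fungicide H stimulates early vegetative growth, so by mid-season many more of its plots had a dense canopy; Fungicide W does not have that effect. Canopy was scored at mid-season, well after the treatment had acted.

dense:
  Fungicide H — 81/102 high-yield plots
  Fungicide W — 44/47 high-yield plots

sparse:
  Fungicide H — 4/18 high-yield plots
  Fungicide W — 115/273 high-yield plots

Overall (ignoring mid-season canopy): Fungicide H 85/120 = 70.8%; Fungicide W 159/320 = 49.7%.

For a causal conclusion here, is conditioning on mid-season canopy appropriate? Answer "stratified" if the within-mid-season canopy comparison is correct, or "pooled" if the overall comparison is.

Fungicide W is higher inside every mid-season canopy stratum but Fungicide H is higher in aggregate. Whether to stratify depends on how mid-season canopy relates to the fungicide.
Because the fungicide influences mid-season canopy, mid-season canopy is a post-treatment mediator, not a confounder. Stratifying on it would bias the estimate; the causal effect is the crude pooled difference.
Pooled: Fungicide H 70.8% vs Fungicide W 49.7%; Fungicide H is higher overall.

pooled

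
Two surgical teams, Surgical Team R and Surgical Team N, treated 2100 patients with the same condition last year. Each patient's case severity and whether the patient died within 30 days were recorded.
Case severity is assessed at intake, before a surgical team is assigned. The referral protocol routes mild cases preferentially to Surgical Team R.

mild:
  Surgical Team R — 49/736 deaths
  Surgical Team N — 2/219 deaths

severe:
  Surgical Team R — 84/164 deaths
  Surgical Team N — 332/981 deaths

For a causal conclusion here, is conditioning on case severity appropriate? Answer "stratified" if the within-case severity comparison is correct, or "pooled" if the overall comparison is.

Within every case severity level Surgical Team N has the lower rate, yet pooled Surgical Team R does — Simpson's reversal.
Here case severity is a common cause — it drives both which surgical team a case falls under and the outcome. The crude comparison mixes populations; the stratum-specific rates are the causally relevant ones.
Within each level — mild: 6.7% vs 0.9%; severe: 51.2% vs 33.8% — Surgical Team N is lower every time.

stratified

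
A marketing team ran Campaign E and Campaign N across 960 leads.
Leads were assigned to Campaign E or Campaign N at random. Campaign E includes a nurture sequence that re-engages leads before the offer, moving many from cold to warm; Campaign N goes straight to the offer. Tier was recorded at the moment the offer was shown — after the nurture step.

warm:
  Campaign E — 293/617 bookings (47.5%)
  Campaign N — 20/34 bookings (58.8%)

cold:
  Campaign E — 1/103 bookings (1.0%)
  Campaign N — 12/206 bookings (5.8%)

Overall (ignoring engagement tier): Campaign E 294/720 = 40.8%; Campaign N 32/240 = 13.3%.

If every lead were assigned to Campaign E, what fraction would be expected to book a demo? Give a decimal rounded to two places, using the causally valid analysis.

0.41

The stratified and pooled comparisons disagree (Campaign N wins within each engagement tier; Campaign E wins overall), so the answer turns on the causal role of engagement tier.
The distribution of engagement tier is itself part of what the campaign does — it is an intermediate outcome. Holding it fixed would remove that part of the effect; the total effect is the pooled difference.
So P(outcome | do(Campaign E)) is just the pooled rate for Campaign E: 294/720 = 0.408.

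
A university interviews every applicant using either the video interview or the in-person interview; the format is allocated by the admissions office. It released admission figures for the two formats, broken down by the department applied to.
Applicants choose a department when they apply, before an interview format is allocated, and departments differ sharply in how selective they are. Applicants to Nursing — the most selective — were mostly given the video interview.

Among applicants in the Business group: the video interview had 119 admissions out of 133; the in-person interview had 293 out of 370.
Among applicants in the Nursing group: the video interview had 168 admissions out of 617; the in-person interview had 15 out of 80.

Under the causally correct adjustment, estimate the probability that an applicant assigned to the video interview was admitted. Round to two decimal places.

0.53

The department-specific comparison favours the video interview throughout, but the pooled figures favour the in-person interview. The question is whether to condition on department.
Department differs across interview formats for reasons unrelated to any effect of the interview format itself, and it separately predicts the outcome — a classic confounder. We must compare within department levels.
Standardising the video interview to the population department mix: 0.419·119/133 + 0.581·168/617 = 0.533.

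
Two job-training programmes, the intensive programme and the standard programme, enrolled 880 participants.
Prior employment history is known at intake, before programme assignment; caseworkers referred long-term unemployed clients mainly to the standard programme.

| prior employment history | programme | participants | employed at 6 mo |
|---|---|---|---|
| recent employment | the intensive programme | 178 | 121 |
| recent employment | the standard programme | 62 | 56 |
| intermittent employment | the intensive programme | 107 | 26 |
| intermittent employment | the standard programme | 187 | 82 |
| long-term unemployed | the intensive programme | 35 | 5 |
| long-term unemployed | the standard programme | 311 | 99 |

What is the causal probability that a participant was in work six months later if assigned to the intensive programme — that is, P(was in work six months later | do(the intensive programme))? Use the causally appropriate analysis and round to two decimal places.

0.32

Within every prior employment history level the standard programme has the higher rate, yet pooled the intensive programme does — Simpson's reversal.
Prior employment history satisfies the back-door criterion: it is not a descendant of the programme, and it blocks the spurious path from programme to outcome. Adjusting for it (i.e., using the within-prior employment history rates) gives the causal effect.
Standardising the intensive programme to the population prior employment history mix: 0.273·121/178 + 0.334·26/107 + 0.393·5/35 = 0.323.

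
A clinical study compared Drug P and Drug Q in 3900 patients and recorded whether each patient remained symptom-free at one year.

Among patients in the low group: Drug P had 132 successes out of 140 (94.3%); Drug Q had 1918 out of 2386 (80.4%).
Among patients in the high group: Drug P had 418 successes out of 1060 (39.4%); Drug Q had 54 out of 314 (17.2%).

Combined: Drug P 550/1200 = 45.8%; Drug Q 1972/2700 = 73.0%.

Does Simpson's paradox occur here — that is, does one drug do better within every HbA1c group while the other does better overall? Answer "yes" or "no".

yes

Within each HbA1c level (low 94.3% vs 80.4%; high 39.4% vs 17.2%), Drug P has the higher rate every time. Pooled: 45.8% vs 73.0% — Drug Q has the higher rate overall. The two comparisons disagree.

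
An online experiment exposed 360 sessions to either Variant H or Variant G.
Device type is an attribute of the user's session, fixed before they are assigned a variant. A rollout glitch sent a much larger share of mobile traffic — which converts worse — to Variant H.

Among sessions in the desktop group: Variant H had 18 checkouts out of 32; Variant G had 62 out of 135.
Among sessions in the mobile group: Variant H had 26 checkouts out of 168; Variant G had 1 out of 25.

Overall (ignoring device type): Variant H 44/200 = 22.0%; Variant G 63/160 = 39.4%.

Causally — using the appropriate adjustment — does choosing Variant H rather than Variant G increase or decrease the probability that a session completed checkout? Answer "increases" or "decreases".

increases

The stratified and pooled comparisons disagree (Variant H wins within each device type; Variant G wins overall), so the answer turns on the causal role of device type.
Device type is set before the variant has any effect — it is not caused by the variant — and it independently drives the outcome. That makes it a confounder, so the causal comparison is within device type levels.
Within each level — desktop: 56.2% vs 45.9%; mobile: 15.5% vs 4.0% — Variant H is higher every time.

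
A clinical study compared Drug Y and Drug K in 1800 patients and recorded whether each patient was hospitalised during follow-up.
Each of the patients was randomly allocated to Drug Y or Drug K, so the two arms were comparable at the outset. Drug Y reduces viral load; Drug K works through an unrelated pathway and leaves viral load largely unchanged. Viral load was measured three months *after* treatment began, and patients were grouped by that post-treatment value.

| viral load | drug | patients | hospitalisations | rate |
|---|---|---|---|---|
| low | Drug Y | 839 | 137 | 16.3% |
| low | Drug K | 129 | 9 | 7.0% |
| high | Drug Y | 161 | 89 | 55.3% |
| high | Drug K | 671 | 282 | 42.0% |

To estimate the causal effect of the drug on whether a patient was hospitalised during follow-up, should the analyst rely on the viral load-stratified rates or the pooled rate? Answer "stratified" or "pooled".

pooled

The stratified and pooled comparisons disagree (Drug K wins within each viral load; Drug Y wins overall), so the answer turns on the causal role of viral load.
Viral load is downstream of the drug. One should not condition on a consequence of treatment, so the overall rates are the right comparison.
Pooled: Drug Y 22.6% vs Drug K 36.4%; Drug Y is lower overall.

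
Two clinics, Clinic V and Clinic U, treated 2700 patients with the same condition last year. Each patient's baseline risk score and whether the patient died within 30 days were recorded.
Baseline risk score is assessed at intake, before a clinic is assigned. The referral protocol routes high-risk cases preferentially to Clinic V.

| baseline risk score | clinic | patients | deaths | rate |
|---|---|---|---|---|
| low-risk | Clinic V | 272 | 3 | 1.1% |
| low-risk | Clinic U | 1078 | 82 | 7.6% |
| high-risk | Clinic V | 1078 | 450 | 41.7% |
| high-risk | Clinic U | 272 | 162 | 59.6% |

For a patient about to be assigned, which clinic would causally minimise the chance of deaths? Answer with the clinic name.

Clinic V

Within every baseline risk score level Clinic V has the lower rate, yet pooled Clinic U does — Simpson's reversal.
Since baseline risk score is a pre-existing factor (not a product of the clinic) and it affects the outcome on its own, it is a confounder. The stratified rates, not the pooled rate, identify the causal effect.
Within each level — low-risk: 1.1% vs 7.6%; high-risk: 41.7% vs 59.6% — Clinic V is lower every time.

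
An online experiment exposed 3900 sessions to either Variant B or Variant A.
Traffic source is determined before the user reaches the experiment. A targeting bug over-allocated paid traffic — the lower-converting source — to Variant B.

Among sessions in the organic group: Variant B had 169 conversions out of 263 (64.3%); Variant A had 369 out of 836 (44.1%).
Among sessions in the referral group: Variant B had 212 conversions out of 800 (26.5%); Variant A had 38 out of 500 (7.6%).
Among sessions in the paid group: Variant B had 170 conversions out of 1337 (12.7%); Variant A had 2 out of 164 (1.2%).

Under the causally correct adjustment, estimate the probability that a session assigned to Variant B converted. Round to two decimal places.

0.32

Within every traffic source level Variant B has the higher rate, yet pooled Variant A does — Simpson's reversal.
Since traffic source is a pre-existing factor (not a product of the variant) and it affects the outcome on its own, it is a confounder. The stratified rates, not the pooled rate, identify the causal effect.
Standardising Variant B to the population traffic source mix: 0.282·169/263 + 0.333·212/800 + 0.385·170/1337 = 0.318.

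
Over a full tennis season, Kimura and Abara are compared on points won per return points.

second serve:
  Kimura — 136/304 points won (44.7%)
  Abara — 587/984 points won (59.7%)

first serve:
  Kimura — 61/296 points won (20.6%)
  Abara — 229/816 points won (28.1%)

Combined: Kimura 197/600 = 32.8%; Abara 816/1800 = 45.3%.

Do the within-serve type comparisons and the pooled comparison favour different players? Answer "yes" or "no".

Within each serve type level (second serve 44.7% vs 59.7%; first serve 20.6% vs 28.1%), Abara has the higher rate every time. Pooled: 32.8% vs 45.3% — Abara has the higher rate overall. They agree.

no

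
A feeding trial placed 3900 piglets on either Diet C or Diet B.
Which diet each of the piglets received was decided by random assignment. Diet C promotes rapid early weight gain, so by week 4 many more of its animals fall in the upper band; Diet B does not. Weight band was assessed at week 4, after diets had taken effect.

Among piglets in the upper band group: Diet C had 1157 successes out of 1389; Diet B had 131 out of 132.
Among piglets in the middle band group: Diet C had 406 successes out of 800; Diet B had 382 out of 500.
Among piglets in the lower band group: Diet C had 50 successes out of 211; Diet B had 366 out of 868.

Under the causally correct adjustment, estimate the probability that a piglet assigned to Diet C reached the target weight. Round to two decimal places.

Diet B is higher inside every week-4 weight band stratum but Diet C is higher in aggregate. Whether to stratify depends on how week-4 weight band relates to the diet.
Week-4 weight band is downstream of the diet. One should not condition on a consequence of treatment, so the overall rates are the right comparison.
So P(outcome | do(Diet C)) is just the pooled rate for Diet C: 1613/2400 = 0.672.

0.67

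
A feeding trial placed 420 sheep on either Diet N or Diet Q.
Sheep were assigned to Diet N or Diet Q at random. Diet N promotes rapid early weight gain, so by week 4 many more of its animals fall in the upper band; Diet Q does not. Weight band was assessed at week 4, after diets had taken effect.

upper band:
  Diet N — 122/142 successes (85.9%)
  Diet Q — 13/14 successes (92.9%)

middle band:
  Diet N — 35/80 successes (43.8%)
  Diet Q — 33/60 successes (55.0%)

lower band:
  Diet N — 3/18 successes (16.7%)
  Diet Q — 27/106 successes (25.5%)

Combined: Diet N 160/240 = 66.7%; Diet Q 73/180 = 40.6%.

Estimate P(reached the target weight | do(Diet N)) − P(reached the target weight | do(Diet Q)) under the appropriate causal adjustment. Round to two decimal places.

The week-4 weight band-specific comparison favours Diet Q throughout, but the pooled figures favour Diet N. The question is whether to condition on week-4 weight band.
Because the diet influences week-4 weight band, week-4 weight band is a post-treatment mediator, not a confounder. Stratifying on it would bias the estimate; the causal effect is the crude pooled difference.
The causal difference is the pooled difference: 0.667 − 0.406 = +0.261.

+0.26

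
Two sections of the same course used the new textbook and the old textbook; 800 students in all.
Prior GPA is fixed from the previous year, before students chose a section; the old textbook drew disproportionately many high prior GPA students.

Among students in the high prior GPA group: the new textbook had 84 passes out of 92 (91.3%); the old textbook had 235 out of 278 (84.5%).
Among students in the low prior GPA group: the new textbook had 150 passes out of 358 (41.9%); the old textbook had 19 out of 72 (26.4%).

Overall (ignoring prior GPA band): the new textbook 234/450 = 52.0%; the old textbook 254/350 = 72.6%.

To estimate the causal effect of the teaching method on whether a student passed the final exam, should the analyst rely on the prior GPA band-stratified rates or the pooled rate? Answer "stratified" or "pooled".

stratified

The stratified and pooled comparisons disagree (the new textbook wins within each prior GPA band; the old textbook wins overall), so the answer turns on the causal role of prior GPA band.
Here prior GPA band is a common cause — it drives both which teaching method a case falls under and the outcome. The crude comparison mixes populations; the stratum-specific rates are the causally relevant ones.
Within each level — high prior GPA: 91.3% vs 84.5%; low prior GPA: 41.9% vs 26.4% — the new textbook is higher every time.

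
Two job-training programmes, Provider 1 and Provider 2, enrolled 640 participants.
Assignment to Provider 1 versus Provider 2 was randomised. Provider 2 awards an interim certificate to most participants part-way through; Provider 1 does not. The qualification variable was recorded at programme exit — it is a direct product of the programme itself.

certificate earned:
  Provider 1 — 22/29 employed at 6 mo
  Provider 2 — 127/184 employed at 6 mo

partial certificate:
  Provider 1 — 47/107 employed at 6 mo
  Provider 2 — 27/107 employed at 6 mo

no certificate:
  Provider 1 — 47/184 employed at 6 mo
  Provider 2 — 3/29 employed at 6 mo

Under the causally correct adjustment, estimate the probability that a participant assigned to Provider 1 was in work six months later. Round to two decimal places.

Stratifying would compare programmes among participants the programmes themselves sorted into qualification attained during the programme groups — a form of selection on an intermediate. The unconditioned pooled rates give the total causal effect.
So P(outcome | do(Provider 1)) is just the pooled rate for Provider 1: 116/320 = 0.362.

0.36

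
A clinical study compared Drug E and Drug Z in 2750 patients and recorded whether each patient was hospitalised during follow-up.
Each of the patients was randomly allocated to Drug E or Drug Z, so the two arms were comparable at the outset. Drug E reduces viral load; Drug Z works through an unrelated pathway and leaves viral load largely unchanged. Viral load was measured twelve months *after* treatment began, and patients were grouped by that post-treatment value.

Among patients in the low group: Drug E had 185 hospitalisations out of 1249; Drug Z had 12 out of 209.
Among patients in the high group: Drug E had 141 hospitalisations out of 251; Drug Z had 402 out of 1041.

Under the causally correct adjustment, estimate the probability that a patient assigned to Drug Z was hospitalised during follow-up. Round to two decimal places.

The stratified and pooled comparisons disagree (Drug Z wins within each viral load; Drug E wins overall), so the answer turns on the causal role of viral load.
Viral load is downstream of the drug. One should not condition on a consequence of treatment, so the overall rates are the right comparison.
So P(outcome | do(Drug Z)) is just the pooled rate for Drug Z: 414/1250 = 0.331.

0.33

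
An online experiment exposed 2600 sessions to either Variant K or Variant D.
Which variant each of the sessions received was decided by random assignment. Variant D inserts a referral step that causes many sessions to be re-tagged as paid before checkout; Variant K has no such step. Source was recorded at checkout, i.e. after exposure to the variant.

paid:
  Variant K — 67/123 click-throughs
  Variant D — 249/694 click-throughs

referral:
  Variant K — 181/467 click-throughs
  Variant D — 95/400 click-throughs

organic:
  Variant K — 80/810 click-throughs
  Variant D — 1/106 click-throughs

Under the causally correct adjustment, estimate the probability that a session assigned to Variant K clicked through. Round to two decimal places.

Traffic source lies on the pathway variant → traffic source → outcome, so adjusting for it blocks the indirect effect. For the total causal effect of variant, use the unadjusted pooled rates.
So P(outcome | do(Variant K)) is just the pooled rate for Variant K: 328/1400 = 0.234.

0.23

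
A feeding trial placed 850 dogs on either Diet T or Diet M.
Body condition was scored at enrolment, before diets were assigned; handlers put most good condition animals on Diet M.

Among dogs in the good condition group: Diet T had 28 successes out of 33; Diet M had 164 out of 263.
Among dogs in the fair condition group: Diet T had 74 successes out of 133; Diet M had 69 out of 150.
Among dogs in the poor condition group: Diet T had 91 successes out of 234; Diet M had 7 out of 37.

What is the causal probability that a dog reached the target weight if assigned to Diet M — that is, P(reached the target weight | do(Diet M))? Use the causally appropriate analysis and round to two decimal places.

Diet T is higher inside every starting body condition stratum but Diet M is higher in aggregate. Whether to stratify depends on how starting body condition relates to the diet.
Here starting body condition is a common cause — it drives both which diet a case falls under and the outcome. The crude comparison mixes populations; the stratum-specific rates are the causally relevant ones.
Standardising Diet M to the population starting body condition mix: 0.348·164/263 + 0.333·69/150 + 0.319·7/37 = 0.431.

0.43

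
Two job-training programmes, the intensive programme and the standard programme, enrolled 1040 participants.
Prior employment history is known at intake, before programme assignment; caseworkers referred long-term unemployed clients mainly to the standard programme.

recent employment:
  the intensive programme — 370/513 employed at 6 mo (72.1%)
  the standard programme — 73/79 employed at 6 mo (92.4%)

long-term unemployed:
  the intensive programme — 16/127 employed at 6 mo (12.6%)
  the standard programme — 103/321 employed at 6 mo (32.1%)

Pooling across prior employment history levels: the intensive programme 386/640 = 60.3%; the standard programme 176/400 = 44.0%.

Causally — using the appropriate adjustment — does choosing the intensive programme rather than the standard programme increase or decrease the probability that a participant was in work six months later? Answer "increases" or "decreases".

decreases

The stratified and pooled comparisons disagree (the standard programme wins within each prior employment history; the intensive programme wins overall), so the answer turns on the causal role of prior employment history.
Prior employment history differs across programmes for reasons unrelated to any effect of the programme itself, and it separately predicts the outcome — a classic confounder. We must compare within prior employment history levels.
Within each level — recent employment: 72.1% vs 92.4%; long-term unemployed: 12.6% vs 32.1% — the standard programme is higher every time.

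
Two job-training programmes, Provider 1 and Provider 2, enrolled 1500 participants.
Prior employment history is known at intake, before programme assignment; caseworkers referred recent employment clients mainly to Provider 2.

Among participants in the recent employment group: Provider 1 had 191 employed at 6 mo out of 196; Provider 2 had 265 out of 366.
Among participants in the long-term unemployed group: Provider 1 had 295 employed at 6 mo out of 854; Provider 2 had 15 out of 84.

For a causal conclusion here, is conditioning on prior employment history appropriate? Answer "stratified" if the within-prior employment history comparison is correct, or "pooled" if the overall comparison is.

stratified

The prior employment history-specific comparison favours Provider 1 throughout, but the pooled figures favour Provider 2. The question is whether to condition on prior employment history.
Prior employment history satisfies the back-door criterion: it is not a descendant of the programme, and it blocks the spurious path from programme to outcome. Adjusting for it (i.e., using the within-prior employment history rates) gives the causal effect.
Within each level — recent employment: 97.4% vs 72.4%; long-term unemployed: 34.5% vs 17.9% — Provider 1 is higher every time.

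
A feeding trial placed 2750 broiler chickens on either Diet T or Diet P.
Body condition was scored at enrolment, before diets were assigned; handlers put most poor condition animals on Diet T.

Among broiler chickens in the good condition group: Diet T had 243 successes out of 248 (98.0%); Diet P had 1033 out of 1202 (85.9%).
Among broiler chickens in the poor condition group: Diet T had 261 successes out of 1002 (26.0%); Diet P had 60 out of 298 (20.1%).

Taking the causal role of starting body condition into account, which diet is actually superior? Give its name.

Diet T

The stratified and pooled comparisons disagree (Diet T wins within each starting body condition; Diet P wins overall), so the answer turns on the causal role of starting body condition.
Starting body condition satisfies the back-door criterion: it is not a descendant of the diet, and it blocks the spurious path from diet to outcome. Adjusting for it (i.e., using the within-starting body condition rates) gives the causal effect.
Within each level — good condition: 98.0% vs 85.9%; poor condition: 26.0% vs 20.1% — Diet T is higher every time.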